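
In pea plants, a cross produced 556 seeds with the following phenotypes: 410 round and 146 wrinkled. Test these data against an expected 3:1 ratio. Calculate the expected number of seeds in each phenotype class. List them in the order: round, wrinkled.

417, 139

Under the 3:1 hypothesis (Σ ratio = 4, N = 556):
  round: 556 × 3/4 = 417
  wrinkled: 556 × 1/4 = 139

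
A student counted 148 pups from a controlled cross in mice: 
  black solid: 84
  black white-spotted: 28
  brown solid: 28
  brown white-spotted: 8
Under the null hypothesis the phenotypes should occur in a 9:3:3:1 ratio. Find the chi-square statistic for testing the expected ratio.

0.180

The 9:3:3:1 ratio has 16 parts, so with N = 148 the expected counts are:
  black solid: 148 × 9/16 = 83.25
  black white-spotted: 148 × 3/16 = 27.75
  brown solid: 148 × 3/16 = 27.75
  brown white-spotted: 148 × 1/16 = 9.25
χ² = Σ (O − E)² / E
  black solid: (84 − 83.25)² / 83.25 = 0.0068
  black white-spotted: (28 − 27.75)² / 27.75 = 0.0023
  brown solid: (28 − 27.75)² / 27.75 = 0.0023
  brown white-spotted: (8 − 9.25)² / 9.25 = 0.1689
χ² = 0.0068 + 0.0023 + 0.0023 + 0.1689 = 0.1803 ≈ 0.180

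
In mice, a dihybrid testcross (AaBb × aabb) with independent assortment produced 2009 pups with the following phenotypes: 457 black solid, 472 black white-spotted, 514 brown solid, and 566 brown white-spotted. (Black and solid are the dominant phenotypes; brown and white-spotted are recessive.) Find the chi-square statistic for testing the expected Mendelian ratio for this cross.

A dihybrid testcross with independent assortment gives a 1:1:1:1 ratio.
Expected counts for N = 2009 under a 1:1:1:1 ratio (total parts = 4):
  black solid: 2009 × 1/4 = 502.25
  black white-spotted: 2009 × 1/4 = 502.25
  brown solid: 2009 × 1/4 = 502.25
  brown white-spotted: 2009 × 1/4 = 502.25
χ² = Σ (O − E)² / E
  black solid: (457 − 502.25)² / 502.25 = 4.0768
  black white-spotted: (472 − 502.25)² / 502.25 = 1.8219
  brown solid: (514 − 502.25)² / 502.25 = 0.2749
  brown white-spotted: (566 − 502.25)² / 502.25 = 8.0917
χ² = 4.0768 + 1.8219 + 0.2749 + 8.0917 = 14.2653 ≈ 14.265

14.265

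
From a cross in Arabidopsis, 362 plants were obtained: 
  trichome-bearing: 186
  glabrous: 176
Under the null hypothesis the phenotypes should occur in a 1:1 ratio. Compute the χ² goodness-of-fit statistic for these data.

Under the 1:1 hypothesis (Σ ratio = 2, N = 362):
  trichome-bearing: 362 × 1/2 = 181
  glabrous: 362 × 1/2 = 181
χ² = Σ (O − E)² / E
  trichome-bearing: (186 − 181)² / 181 = 0.1381
  glabrous: (176 − 181)² / 181 = 0.1381
χ² = 0.1381 + 0.1381 = 0.2762 ≈ 0.276

0.276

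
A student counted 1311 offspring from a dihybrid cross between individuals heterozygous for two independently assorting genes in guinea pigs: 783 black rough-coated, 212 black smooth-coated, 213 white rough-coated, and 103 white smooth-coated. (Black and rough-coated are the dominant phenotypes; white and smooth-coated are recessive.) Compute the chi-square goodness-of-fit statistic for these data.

A dihybrid F₂ with independent assortment and complete dominance at both loci gives a 9:3:3:1 phenotypic ratio.
Expected counts for N = 1311 under a 9:3:3:1 ratio (total parts = 16):
  black rough-coated: 1311 × 9/16 = 737.4375
  black smooth-coated: 1311 × 3/16 = 245.8125
  white rough-coated: 1311 × 3/16 = 245.8125
  white smooth-coated: 1311 × 1/16 = 81.9375
χ² = Σ (O − E)² / E
  black rough-coated: (783 − 737.4375)² / 737.4375 = 2.8151
  black smooth-coated: (212 − 245.8125)² / 245.8125 = 4.6510
  white rough-coated: (213 − 245.8125)² / 245.8125 = 4.3800
  white smooth-coated: (103 − 81.9375)² / 81.9375 = 5.4142
χ² = 2.8151 + 4.6510 + 4.3800 + 5.4142 = 17.2603 ≈ 17.260

17.260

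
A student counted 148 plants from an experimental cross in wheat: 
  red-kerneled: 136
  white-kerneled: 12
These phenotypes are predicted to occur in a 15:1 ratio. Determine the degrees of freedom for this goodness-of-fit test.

A goodness-of-fit test with 2 phenotype classes has df = 2 − 1 = 1.

1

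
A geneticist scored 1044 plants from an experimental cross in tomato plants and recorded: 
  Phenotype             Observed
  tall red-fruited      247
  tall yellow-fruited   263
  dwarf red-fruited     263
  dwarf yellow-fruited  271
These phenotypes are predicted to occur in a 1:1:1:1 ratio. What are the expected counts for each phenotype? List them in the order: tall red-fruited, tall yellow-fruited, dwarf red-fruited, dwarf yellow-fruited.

261, 261, 261, 261

Total ratio parts = 4. Expected numbers out of 1044:
  tall red-fruited: 1044 × 1/4 = 261
  tall yellow-fruited: 1044 × 1/4 = 261
  dwarf red-fruited: 1044 × 1/4 = 261
  dwarf yellow-fruited: 1044 × 1/4 = 261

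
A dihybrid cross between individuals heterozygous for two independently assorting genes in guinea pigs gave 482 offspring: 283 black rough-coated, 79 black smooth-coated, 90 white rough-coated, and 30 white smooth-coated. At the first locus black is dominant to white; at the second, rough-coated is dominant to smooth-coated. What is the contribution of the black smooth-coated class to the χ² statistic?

A dihybrid F₂ with independent assortment and complete dominance at both loci gives a 9:3:3:1 phenotypic ratio.
Under the 9:3:3:1 hypothesis (Σ ratio = 16, N = 482):
  black rough-coated: 482 × 9/16 = 271.125
  black smooth-coated: 482 × 3/16 = 90.375
  white rough-coated: 482 × 3/16 = 90.375
  white smooth-coated: 482 × 1/16 = 30.125
Contribution of black smooth-coated: (79 − 90.375)² / 90.375 = 1.4317

1.432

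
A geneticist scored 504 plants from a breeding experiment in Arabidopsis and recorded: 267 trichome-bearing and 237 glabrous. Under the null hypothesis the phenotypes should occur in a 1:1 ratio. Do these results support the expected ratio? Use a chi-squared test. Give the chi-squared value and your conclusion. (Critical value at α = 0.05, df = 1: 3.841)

Total ratio parts = 2. Expected numbers out of 504:
  trichome-bearing: 504 × 1/2 = 252
  glabrous: 504 × 1/2 = 252
χ² = Σ (O − E)² / E
  trichome-bearing: (267 − 252)² / 252 = 0.8929
  glabrous: (237 − 252)² / 252 = 0.8929
χ² = 0.8929 + 0.8929 = 1.7858 ≈ 1.786
Degrees of freedom = 2 − 1 = 1; critical value at α = 0.05 is 3.841.
Since 1.786 < 3.841, we fail to reject the null hypothesis — the data are consistent with the 1:1 ratio.

1.786; consistent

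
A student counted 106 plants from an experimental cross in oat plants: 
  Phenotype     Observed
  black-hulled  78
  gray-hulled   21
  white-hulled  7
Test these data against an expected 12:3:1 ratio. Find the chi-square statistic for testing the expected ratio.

The 12:3:1 ratio has 16 parts, so with N = 106 the expected counts are:
  black-hulled: 106 × 12/16 = 79.5
  gray-hulled: 106 × 3/16 = 19.875
  white-hulled: 106 × 1/16 = 6.625
χ² = Σ (O − E)² / E
  black-hulled: (78 − 79.5)² / 79.5 = 0.0283
  gray-hulled: (21 − 19.875)² / 19.875 = 0.0637
  white-hulled: (7 − 6.625)² / 6.625 = 0.0212
χ² = 0.0283 + 0.0637 + 0.0212 = 0.1132 ≈ 0.113

0.113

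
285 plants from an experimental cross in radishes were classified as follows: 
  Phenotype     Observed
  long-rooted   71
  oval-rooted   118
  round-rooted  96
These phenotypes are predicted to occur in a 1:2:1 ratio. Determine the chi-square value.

12.811

Under the 1:2:1 hypothesis (Σ ratio = 4, N = 285):
  long-rooted: 285 × 1/4 = 71.25
  oval-rooted: 285 × 2/4 = 142.5
  round-rooted: 285 × 1/4 = 71.25
χ² = Σ (O − E)² / E
  long-rooted: (71 − 71.25)² / 71.25 = 0.0009
  oval-rooted: (118 − 142.5)² / 142.5 = 4.2123
  round-rooted: (96 − 71.25)² / 71.25 = 8.5974
χ² = 0.0009 + 4.2123 + 8.5974 = 12.8106 ≈ 12.811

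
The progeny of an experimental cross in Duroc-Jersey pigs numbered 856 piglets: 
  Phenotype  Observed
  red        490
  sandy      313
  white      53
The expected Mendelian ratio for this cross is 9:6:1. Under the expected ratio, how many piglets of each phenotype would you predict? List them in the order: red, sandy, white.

481.5, 321, 53.5

Under the 9:6:1 hypothesis (Σ ratio = 16, N = 856):
  red: 856 × 9/16 = 481.5
  sandy: 856 × 6/16 = 321
  white: 856 × 1/16 = 53.5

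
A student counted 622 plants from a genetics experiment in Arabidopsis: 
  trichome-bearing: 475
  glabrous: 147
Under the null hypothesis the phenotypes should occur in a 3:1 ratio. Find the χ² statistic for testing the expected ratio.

The 3:1 ratio has 4 parts, so with N = 622 the expected counts are:
  trichome-bearing: 622 × 3/4 = 466.5
  glabrous: 622 × 1/4 = 155.5
χ² = Σ (O − E)² / E
  trichome-bearing: (475 − 466.5)² / 466.5 = 0.1549
  glabrous: (147 − 155.5)² / 155.5 = 0.4646
χ² = 0.1549 + 0.4646 = 0.6195 ≈ 0.620

0.620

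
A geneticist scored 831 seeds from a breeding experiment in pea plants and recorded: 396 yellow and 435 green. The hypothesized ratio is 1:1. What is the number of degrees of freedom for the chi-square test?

A goodness-of-fit test with 2 phenotype classes has df = 2 − 1 = 1.

1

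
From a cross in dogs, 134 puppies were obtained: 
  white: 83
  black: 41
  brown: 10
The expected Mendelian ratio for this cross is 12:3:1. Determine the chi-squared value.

Under the 12:3:1 hypothesis (Σ ratio = 16, N = 134):
  white: 134 × 12/16 = 100.5
  black: 134 × 3/16 = 25.125
  brown: 134 × 1/16 = 8.375
χ² = Σ (O − E)² / E
  white: (83 − 100.5)² / 100.5 = 3.0473
  black: (41 − 25.125)² / 25.125 = 10.0305
  brown: (10 − 8.375)² / 8.375 = 0.3153
χ² = 3.0473 + 10.0305 + 0.3153 = 13.3931 ≈ 13.393

13.393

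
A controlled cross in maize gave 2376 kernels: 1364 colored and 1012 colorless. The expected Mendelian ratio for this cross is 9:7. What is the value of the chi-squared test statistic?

Under the 9:7 hypothesis (Σ ratio = 16, N = 2376):
  colored: 2376 × 9/16 = 1336.5
  colorless: 2376 × 7/16 = 1039.5
χ² = Σ (O − E)² / E
  colored: (1364 − 1336.5)² / 1336.5 = 0.5658
  colorless: (1012 − 1039.5)² / 1039.5 = 0.7275
χ² = 0.5658 + 0.7275 = 1.2933 ≈ 1.293

1.293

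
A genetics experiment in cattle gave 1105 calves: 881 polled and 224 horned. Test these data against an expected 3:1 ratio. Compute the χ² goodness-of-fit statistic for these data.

The 3:1 ratio has 4 parts, so with N = 1105 the expected counts are:
  polled: 1105 × 3/4 = 828.75
  horned: 1105 × 1/4 = 276.25
χ² = Σ (O − E)² / E
  polled: (881 − 828.75)² / 828.75 = 3.2942
  horned: (224 − 276.25)² / 276.25 = 9.8826
χ² = 3.2942 + 9.8826 = 13.1768 ≈ 13.177

13.177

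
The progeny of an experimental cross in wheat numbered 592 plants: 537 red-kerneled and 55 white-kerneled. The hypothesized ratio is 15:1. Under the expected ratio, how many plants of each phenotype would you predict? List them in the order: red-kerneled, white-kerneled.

Total ratio parts = 16. Expected numbers out of 592:
  red-kerneled: 592 × 15/16 = 555
  white-kerneled: 592 × 1/16 = 37

555, 37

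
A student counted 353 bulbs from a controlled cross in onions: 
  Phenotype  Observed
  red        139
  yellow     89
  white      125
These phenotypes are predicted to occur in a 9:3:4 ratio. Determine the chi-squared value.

41.033

Expected counts for N = 353 under a 9:3:4 ratio (total parts = 16):
  red: 353 × 9/16 = 198.5625
  yellow: 353 × 3/16 = 66.1875
  white: 353 × 4/16 = 88.25
χ² = Σ (O − E)² / E
  red: (139 − 198.5625)² / 198.5625 = 17.8669
  yellow: (89 − 66.1875)² / 66.1875 = 7.8627
  white: (125 − 88.25)² / 88.25 = 15.3038
χ² = 17.8669 + 7.8627 + 15.3038 = 41.0334 ≈ 41.033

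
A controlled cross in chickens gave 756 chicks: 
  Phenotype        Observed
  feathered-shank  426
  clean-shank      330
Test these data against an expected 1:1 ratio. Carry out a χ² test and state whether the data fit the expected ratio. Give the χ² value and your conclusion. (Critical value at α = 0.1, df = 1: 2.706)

Total ratio parts = 2. Expected numbers out of 756:
  feathered-shank: 756 × 1/2 = 378
  clean-shank: 756 × 1/2 = 378
χ² = Σ (O − E)² / E
  feathered-shank: (426 − 378)² / 378 = 6.0952
  clean-shank: (330 − 378)² / 378 = 6.0952
χ² = 6.0952 + 6.0952 = 12.1904 ≈ 12.190
Degrees of freedom = 2 − 1 = 1; critical value at α = 0.1 is 2.706.
Since 12.190 > 2.706, we reject the null hypothesis — the data do not fit the 1:1 ratio.

12.190; not consistent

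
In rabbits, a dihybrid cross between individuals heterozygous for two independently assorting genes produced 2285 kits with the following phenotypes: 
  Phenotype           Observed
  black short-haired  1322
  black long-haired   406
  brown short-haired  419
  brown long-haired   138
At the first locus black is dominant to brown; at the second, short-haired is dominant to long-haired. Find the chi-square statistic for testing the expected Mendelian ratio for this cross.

A dihybrid F₂ with independent assortment and complete dominance at both loci gives a 9:3:3:1 phenotypic ratio.
Expected counts for N = 2285 under a 9:3:3:1 ratio (total parts = 16):
  black short-haired: 2285 × 9/16 = 1285.3125
  black long-haired: 2285 × 3/16 = 428.4375
  brown short-haired: 2285 × 3/16 = 428.4375
  brown long-haired: 2285 × 1/16 = 142.8125
χ² = Σ (O − E)² / E
  black short-haired: (1322 − 1285.3125)² / 1285.3125 = 1.0472
  black long-haired: (406 − 428.4375)² / 428.4375 = 1.1751
  brown short-haired: (419 − 428.4375)² / 428.4375 = 0.2079
  brown long-haired: (138 − 142.8125)² / 142.8125 = 0.1622
χ² = 1.0472 + 1.1751 + 0.2079 + 0.1622 = 2.5924 ≈ 2.592

2.592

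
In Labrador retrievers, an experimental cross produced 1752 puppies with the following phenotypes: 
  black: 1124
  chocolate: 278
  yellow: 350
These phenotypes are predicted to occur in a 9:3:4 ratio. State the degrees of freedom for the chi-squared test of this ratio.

A goodness-of-fit test with 3 phenotype classes has df = 3 − 1 = 2.

2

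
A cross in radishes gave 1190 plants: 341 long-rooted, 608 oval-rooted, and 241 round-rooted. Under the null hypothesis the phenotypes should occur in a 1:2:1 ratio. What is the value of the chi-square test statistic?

17.375

Under the 1:2:1 hypothesis (Σ ratio = 4, N = 1190):
  long-rooted: 1190 × 1/4 = 297.5
  oval-rooted: 1190 × 2/4 = 595
  round-rooted: 1190 × 1/4 = 297.5
χ² = Σ (O − E)² / E
  long-rooted: (341 − 297.5)² / 297.5 = 6.3605
  oval-rooted: (608 − 595)² / 595 = 0.2840
  round-rooted: (241 − 297.5)² / 297.5 = 10.7303
χ² = 6.3605 + 0.2840 + 10.7303 = 17.3748 ≈ 17.375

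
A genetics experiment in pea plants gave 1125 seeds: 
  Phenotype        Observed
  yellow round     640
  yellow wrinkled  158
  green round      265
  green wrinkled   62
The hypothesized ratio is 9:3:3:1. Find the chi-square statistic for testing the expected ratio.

Expected counts for N = 1125 under a 9:3:3:1 ratio (total parts = 16):
  yellow round: 1125 × 9/16 = 632.8125
  yellow wrinkled: 1125 × 3/16 = 210.9375
  green round: 1125 × 3/16 = 210.9375
  green wrinkled: 1125 × 1/16 = 70.3125
χ² = Σ (O − E)² / E
  yellow round: (640 − 632.8125)² / 632.8125 = 0.0816
  yellow wrinkled: (158 − 210.9375)² / 210.9375 = 13.2854
  green round: (265 − 210.9375)² / 210.9375 = 13.8560
  green wrinkled: (62 − 70.3125)² / 70.3125 = 0.9827
χ² = 0.0816 + 13.2854 + 13.8560 + 0.9827 = 28.2057 ≈ 28.206

28.206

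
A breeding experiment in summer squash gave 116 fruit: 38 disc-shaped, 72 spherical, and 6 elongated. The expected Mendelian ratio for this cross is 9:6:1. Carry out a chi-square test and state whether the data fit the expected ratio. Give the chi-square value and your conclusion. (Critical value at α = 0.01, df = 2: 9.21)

The 9:6:1 ratio has 16 parts, so with N = 116 the expected counts are:
  disc-shaped: 116 × 9/16 = 65.25
  spherical: 116 × 6/16 = 43.5
  elongated: 116 × 1/16 = 7.25
χ² = Σ (O − E)² / E
  disc-shaped: (38 − 65.25)² / 65.25 = 11.3803
  spherical: (72 − 43.5)² / 43.5 = 18.6724
  elongated: (6 − 7.25)² / 7.25 = 0.2155
χ² = 11.3803 + 18.6724 + 0.2155 = 30.2682 ≈ 30.268
Degrees of freedom = 3 − 1 = 2; critical value at α = 0.01 is 9.21.
Since 30.268 > 9.21, we reject the null hypothesis — the data do not fit the 9:6:1 ratio.

30.268; not consistent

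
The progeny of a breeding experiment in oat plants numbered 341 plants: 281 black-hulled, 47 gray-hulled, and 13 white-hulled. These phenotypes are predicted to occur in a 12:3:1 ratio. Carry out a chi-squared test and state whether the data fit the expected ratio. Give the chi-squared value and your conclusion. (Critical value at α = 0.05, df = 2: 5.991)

Under the 12:3:1 hypothesis (Σ ratio = 16, N = 341):
  black-hulled: 341 × 12/16 = 255.75
  gray-hulled: 341 × 3/16 = 63.9375
  white-hulled: 341 × 1/16 = 21.3125
χ² = Σ (O − E)² / E
  black-hulled: (281 − 255.75)² / 255.75 = 2.4929
  gray-hulled: (47 − 63.9375)² / 63.9375 = 4.4869
  white-hulled: (13 − 21.3125)² / 21.3125 = 3.2421
χ² = 2.4929 + 4.4869 + 3.2421 = 10.2219 ≈ 10.222
Degrees of freedom = 3 − 1 = 2; critical value at α = 0.05 is 5.991.
Since 10.222 > 5.991, we reject the null hypothesis — the data do not fit the 12:3:1 ratio.

10.222; not consistent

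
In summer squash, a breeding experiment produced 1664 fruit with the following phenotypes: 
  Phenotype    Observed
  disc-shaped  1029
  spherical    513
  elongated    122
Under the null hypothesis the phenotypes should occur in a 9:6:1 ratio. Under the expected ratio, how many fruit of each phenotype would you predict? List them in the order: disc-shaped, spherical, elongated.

936, 624, 104

The 9:6:1 ratio has 16 parts, so with N = 1664 the expected counts are:
  disc-shaped: 1664 × 9/16 = 936
  spherical: 1664 × 6/16 = 624
  elongated: 1664 × 1/16 = 104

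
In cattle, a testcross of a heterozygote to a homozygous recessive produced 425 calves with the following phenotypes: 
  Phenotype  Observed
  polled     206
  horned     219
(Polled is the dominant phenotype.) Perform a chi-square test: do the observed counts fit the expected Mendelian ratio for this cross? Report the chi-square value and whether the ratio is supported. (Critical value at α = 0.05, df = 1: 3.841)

A testcross of a heterozygote (Aa × aa) gives a 1:1 phenotypic ratio.
Under the 1:1 hypothesis (Σ ratio = 2, N = 425):
  polled: 425 × 1/2 = 212.5
  horned: 425 × 1/2 = 212.5
χ² = Σ (O − E)² / E
  polled: (206 − 212.5)² / 212.5 = 0.1988
  horned: (219 − 212.5)² / 212.5 = 0.1988
χ² = 0.1988 + 0.1988 = 0.3976 ≈ 0.398
Degrees of freedom = 2 − 1 = 1; critical value at α = 0.05 is 3.841.
Since 0.398 < 3.841, we fail to reject the null hypothesis — the data are consistent with the 1:1 ratio.

0.398; consistent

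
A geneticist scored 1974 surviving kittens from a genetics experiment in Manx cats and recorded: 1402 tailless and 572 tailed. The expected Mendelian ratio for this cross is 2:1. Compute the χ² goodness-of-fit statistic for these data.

16.860

Expected counts for N = 1974 under a 2:1 ratio (total parts = 3):
  tailless: 1974 × 2/3 = 1316
  tailed: 1974 × 1/3 = 658
χ² = Σ (O − E)² / E
  tailless: (1402 − 1316)² / 1316 = 5.6201
  tailed: (572 − 658)² / 658 = 11.2401
χ² = 5.6201 + 11.2401 = 16.8602 ≈ 16.860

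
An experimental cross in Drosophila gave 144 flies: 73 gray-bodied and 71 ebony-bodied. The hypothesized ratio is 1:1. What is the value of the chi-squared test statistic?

Total ratio parts = 2. Expected numbers out of 144:
  gray-bodied: 144 × 1/2 = 72
  ebony-bodied: 144 × 1/2 = 72
χ² = Σ (O − E)² / E
  gray-bodied: (73 − 72)² / 72 = 0.0139
  ebony-bodied: (71 − 72)² / 72 = 0.0139
χ² = 0.0139 + 0.0139 = 0.0278 ≈ 0.028

0.028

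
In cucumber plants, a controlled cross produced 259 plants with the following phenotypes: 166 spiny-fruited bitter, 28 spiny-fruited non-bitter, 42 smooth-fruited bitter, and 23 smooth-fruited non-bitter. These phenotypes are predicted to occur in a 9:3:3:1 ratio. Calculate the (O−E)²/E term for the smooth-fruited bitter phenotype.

The 9:3:3:1 ratio has 16 parts, so with N = 259 the expected counts are:
  spiny-fruited bitter: 259 × 9/16 = 145.6875
  spiny-fruited non-bitter: 259 × 3/16 = 48.5625
  smooth-fruited bitter: 259 × 3/16 = 48.5625
  smooth-fruited non-bitter: 259 × 1/16 = 16.1875
Contribution of smooth-fruited bitter: (42 − 48.5625)² / 48.5625 = 0.8868

0.887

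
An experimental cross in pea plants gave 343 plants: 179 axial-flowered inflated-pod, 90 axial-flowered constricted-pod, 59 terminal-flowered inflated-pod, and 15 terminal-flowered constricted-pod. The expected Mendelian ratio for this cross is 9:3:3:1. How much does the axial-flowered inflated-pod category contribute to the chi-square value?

Under the 9:3:3:1 hypothesis (Σ ratio = 16, N = 343):
  axial-flowered inflated-pod: 343 × 9/16 = 192.9375
  axial-flowered constricted-pod: 343 × 3/16 = 64.3125
  terminal-flowered inflated-pod: 343 × 3/16 = 64.3125
  terminal-flowered constricted-pod: 343 × 1/16 = 21.4375
Contribution of axial-flowered inflated-pod: (179 − 192.9375)² / 192.9375 = 1.0068

1.007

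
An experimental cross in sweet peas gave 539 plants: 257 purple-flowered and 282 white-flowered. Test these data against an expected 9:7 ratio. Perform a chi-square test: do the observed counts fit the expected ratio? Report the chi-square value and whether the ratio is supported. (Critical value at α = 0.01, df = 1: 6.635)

16.083; not consistent

Expected counts for N = 539 under a 9:7 ratio (total parts = 16):
  purple-flowered: 539 × 9/16 = 303.1875
  white-flowered: 539 × 7/16 = 235.8125
χ² = Σ (O − E)² / E
  purple-flowered: (257 − 303.1875)² / 303.1875 = 7.0362
  white-flowered: (282 − 235.8125)² / 235.8125 = 9.0465
χ² = 7.0362 + 9.0465 = 16.0827 ≈ 16.083
Degrees of freedom = 2 − 1 = 1; critical value at α = 0.01 is 6.635.
Since 16.083 > 6.635, we reject the null hypothesis — the data do not fit the 9:7 ratio.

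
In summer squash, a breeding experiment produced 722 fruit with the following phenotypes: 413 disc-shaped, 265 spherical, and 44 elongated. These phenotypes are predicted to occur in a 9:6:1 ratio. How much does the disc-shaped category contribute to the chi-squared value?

The 9:6:1 ratio has 16 parts, so with N = 722 the expected counts are:
  disc-shaped: 722 × 9/16 = 406.125
  spherical: 722 × 6/16 = 270.75
  elongated: 722 × 1/16 = 45.125
Contribution of disc-shaped: (413 − 406.125)² / 406.125 = 0.1164

0.116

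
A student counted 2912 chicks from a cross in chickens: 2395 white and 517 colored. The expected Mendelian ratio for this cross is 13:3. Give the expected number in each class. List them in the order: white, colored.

2366, 546

Under the 13:3 hypothesis (Σ ratio = 16, N = 2912):
  white: 2912 × 13/16 = 2366
  colored: 2912 × 3/16 = 546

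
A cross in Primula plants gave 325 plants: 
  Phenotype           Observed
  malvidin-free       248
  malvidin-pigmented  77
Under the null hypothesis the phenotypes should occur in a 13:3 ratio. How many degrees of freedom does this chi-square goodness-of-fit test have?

1

A goodness-of-fit test with 2 phenotype classes has df = 2 − 1 = 1.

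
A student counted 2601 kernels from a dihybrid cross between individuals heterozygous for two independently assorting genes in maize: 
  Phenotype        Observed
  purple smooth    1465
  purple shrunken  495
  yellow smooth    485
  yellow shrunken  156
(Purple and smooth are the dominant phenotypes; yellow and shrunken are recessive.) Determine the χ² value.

0.392

A dihybrid F₂ with independent assortment and complete dominance at both loci gives a 9:3:3:1 phenotypic ratio.
Total ratio parts = 16. Expected numbers out of 2601:
  purple smooth: 2601 × 9/16 = 1463.0625
  purple shrunken: 2601 × 3/16 = 487.6875
  yellow smooth: 2601 × 3/16 = 487.6875
  yellow shrunken: 2601 × 1/16 = 162.5625
χ² = Σ (O − E)² / E
  purple smooth: (1465 − 1463.0625)² / 1463.0625 = 0.0026
  purple shrunken: (495 − 487.6875)² / 487.6875 = 0.1096
  yellow smooth: (485 − 487.6875)² / 487.6875 = 0.0148
  yellow shrunken: (156 − 162.5625)² / 162.5625 = 0.2649
χ² = 0.0026 + 0.1096 + 0.0148 + 0.2649 = 0.3919 ≈ 0.392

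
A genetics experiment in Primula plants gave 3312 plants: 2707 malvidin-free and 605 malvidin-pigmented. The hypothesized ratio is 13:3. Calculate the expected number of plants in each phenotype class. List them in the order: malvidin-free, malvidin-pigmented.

The 13:3 ratio has 16 parts, so with N = 3312 the expected counts are:
  malvidin-free: 3312 × 13/16 = 2691
  malvidin-pigmented: 3312 × 3/16 = 621

2691, 621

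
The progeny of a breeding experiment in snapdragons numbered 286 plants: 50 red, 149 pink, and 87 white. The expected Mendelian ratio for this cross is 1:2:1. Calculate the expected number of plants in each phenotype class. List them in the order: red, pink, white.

Expected counts for N = 286 under a 1:2:1 ratio (total parts = 4):
  red: 286 × 1/4 = 71.5
  pink: 286 × 2/4 = 143
  white: 286 × 1/4 = 71.5

71.5, 143, 71.5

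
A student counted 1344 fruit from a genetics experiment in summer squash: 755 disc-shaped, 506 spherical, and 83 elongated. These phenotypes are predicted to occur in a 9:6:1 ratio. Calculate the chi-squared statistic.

0.021

Under the 9:6:1 hypothesis (Σ ratio = 16, N = 1344):
  disc-shaped: 1344 × 9/16 = 756
  spherical: 1344 × 6/16 = 504
  elongated: 1344 × 1/16 = 84
χ² = Σ (O − E)² / E
  disc-shaped: (755 − 756)² / 756 = 0.0013
  spherical: (506 − 504)² / 504 = 0.0079
  elongated: (83 − 84)² / 84 = 0.0119
χ² = 0.0013 + 0.0079 + 0.0119 = 0.0211 ≈ 0.021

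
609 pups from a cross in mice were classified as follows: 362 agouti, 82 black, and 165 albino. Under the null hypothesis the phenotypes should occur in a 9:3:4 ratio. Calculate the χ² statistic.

The 9:3:4 ratio has 16 parts, so with N = 609 the expected counts are:
  agouti: 609 × 9/16 = 342.5625
  black: 609 × 3/16 = 114.1875
  albino: 609 × 4/16 = 152.25
χ² = Σ (O − E)² / E
  agouti: (362 − 342.5625)² / 342.5625 = 1.1029
  black: (82 − 114.1875)² / 114.1875 = 9.0731
  albino: (165 − 152.25)² / 152.25 = 1.0677
χ² = 1.1029 + 9.0731 + 1.0677 = 11.2437 ≈ 11.244

11.244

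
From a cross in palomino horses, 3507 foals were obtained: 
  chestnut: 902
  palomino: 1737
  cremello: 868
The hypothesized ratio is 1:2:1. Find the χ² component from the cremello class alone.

0.087

Total ratio parts = 4. Expected numbers out of 3507:
  chestnut: 3507 × 1/4 = 876.75
  palomino: 3507 × 2/4 = 1753.5
  cremello: 3507 × 1/4 = 876.75
Contribution of cremello: (868 − 876.75)² / 876.75 = 0.0873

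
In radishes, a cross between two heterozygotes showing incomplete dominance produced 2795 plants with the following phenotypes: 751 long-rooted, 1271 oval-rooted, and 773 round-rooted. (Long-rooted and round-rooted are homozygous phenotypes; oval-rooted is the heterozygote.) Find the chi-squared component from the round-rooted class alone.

With incomplete dominance, a heterozygote × heterozygote cross gives a 1:2:1 phenotypic ratio.
Total ratio parts = 4. Expected numbers out of 2795:
  long-rooted: 2795 × 1/4 = 698.75
  oval-rooted: 2795 × 2/4 = 1397.5
  round-rooted: 2795 × 1/4 = 698.75
Contribution of round-rooted: (773 − 698.75)² / 698.75 = 7.8899

7.890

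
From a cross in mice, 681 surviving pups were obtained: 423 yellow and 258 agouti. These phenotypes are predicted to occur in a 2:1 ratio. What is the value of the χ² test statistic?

Under the 2:1 hypothesis (Σ ratio = 3, N = 681):
  yellow: 681 × 2/3 = 454
  agouti: 681 × 1/3 = 227
χ² = Σ (O − E)² / E
  yellow: (423 − 454)² / 454 = 2.1167
  agouti: (258 − 227)² / 227 = 4.2335
χ² = 2.1167 + 4.2335 = 6.3502 ≈ 6.350

6.350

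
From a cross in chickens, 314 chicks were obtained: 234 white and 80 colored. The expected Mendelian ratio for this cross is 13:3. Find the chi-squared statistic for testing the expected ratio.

The 13:3 ratio has 16 parts, so with N = 314 the expected counts are:
  white: 314 × 13/16 = 255.125
  colored: 314 × 3/16 = 58.875
χ² = Σ (O − E)² / E
  white: (234 − 255.125)² / 255.125 = 1.7492
  colored: (80 − 58.875)² / 58.875 = 7.5799
χ² = 1.7492 + 7.5799 = 9.3291 ≈ 9.329

9.329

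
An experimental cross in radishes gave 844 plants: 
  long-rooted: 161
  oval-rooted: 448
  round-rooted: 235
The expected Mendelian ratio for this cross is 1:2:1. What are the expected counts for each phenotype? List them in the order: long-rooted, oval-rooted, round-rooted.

211, 422, 211

Under the 1:2:1 hypothesis (Σ ratio = 4, N = 844):
  long-rooted: 844 × 1/4 = 211
  oval-rooted: 844 × 2/4 = 422
  round-rooted: 844 × 1/4 = 211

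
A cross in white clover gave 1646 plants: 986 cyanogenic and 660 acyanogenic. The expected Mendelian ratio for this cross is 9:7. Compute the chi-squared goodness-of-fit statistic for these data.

8.924

The 9:7 ratio has 16 parts, so with N = 1646 the expected counts are:
  cyanogenic: 1646 × 9/16 = 925.875
  acyanogenic: 1646 × 7/16 = 720.125
χ² = Σ (O − E)² / E
  cyanogenic: (986 − 925.875)² / 925.875 = 3.9044
  acyanogenic: (660 − 720.125)² / 720.125 = 5.0200
χ² = 3.9044 + 5.0200 = 8.9244 ≈ 8.924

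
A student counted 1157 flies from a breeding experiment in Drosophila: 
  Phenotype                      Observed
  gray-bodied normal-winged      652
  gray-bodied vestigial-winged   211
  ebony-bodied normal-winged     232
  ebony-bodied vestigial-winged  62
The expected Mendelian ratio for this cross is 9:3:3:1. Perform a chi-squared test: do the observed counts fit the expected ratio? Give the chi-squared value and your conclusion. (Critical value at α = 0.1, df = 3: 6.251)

Under the 9:3:3:1 hypothesis (Σ ratio = 16, N = 1157):
  gray-bodied normal-winged: 1157 × 9/16 = 650.8125
  gray-bodied vestigial-winged: 1157 × 3/16 = 216.9375
  ebony-bodied normal-winged: 1157 × 3/16 = 216.9375
  ebony-bodied vestigial-winged: 1157 × 1/16 = 72.3125
χ² = Σ (O − E)² / E
  gray-bodied normal-winged: (652 − 650.8125)² / 650.8125 = 0.0022
  gray-bodied vestigial-winged: (211 − 216.9375)² / 216.9375 = 0.1625
  ebony-bodied normal-winged: (232 − 216.9375)² / 216.9375 = 1.0458
  ebony-bodied vestigial-winged: (62 − 72.3125)² / 72.3125 = 1.4707
χ² = 0.0022 + 0.1625 + 1.0458 + 1.4707 = 2.6812 ≈ 2.681
Degrees of freedom = 4 − 1 = 3; critical value at α = 0.1 is 6.251.
Since 2.681 < 6.251, we fail to reject the null hypothesis — the data are consistent with the 9:3:3:1 ratio.

2.681; consistent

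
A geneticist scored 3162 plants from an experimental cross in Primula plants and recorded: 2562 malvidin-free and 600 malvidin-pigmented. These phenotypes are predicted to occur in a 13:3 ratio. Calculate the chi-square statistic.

The 13:3 ratio has 16 parts, so with N = 3162 the expected counts are:
  malvidin-free: 3162 × 13/16 = 2569.125
  malvidin-pigmented: 3162 × 3/16 = 592.875
χ² = Σ (O − E)² / E
  malvidin-free: (2562 − 2569.125)² / 2569.125 = 0.0198
  malvidin-pigmented: (600 − 592.875)² / 592.875 = 0.0856
χ² = 0.0198 + 0.0856 = 0.1054 ≈ 0.105

0.105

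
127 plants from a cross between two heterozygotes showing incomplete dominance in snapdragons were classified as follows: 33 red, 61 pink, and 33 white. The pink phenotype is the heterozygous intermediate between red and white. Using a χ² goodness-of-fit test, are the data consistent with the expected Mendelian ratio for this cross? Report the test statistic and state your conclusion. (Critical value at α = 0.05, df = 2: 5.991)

0.197; consistent

With incomplete dominance, a heterozygote × heterozygote cross gives a 1:2:1 phenotypic ratio.
Under the 1:2:1 hypothesis (Σ ratio = 4, N = 127):
  red: 127 × 1/4 = 31.75
  pink: 127 × 2/4 = 63.5
  white: 127 × 1/4 = 31.75
χ² = Σ (O − E)² / E
  red: (33 − 31.75)² / 31.75 = 0.0492
  pink: (61 − 63.5)² / 63.5 = 0.0984
  white: (33 − 31.75)² / 31.75 = 0.0492
χ² = 0.0492 + 0.0984 + 0.0492 = 0.1968 ≈ 0.197
Degrees of freedom = 3 − 1 = 2; critical value at α = 0.05 is 5.991.
Since 0.197 < 5.991, we fail to reject the null hypothesis — the data are consistent with the 1:2:1 ratio.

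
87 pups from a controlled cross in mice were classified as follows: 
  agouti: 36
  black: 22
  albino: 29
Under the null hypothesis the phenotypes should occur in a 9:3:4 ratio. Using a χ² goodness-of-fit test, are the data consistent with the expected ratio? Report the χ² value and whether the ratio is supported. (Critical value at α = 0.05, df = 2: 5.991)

The 9:3:4 ratio has 16 parts, so with N = 87 the expected counts are:
  agouti: 87 × 9/16 = 48.9375
  black: 87 × 3/16 = 16.3125
  albino: 87 × 4/16 = 21.75
χ² = Σ (O − E)² / E
  agouti: (36 − 48.9375)² / 48.9375 = 3.4203
  black: (22 − 16.3125)² / 16.3125 = 1.9830
  albino: (29 − 21.75)² / 21.75 = 2.4167
χ² = 3.4203 + 1.9830 + 2.4167 = 7.820
Degrees of freedom = 3 − 1 = 2; critical value at α = 0.05 is 5.991.
Since 7.820 > 5.991, we reject the null hypothesis — the data do not fit the 9:3:4 ratio.

7.820; not consistent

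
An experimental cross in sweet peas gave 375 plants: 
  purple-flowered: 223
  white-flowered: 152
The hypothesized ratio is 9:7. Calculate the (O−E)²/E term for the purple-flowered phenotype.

Expected counts for N = 375 under a 9:7 ratio (total parts = 16):
  purple-flowered: 375 × 9/16 = 210.9375
  white-flowered: 375 × 7/16 = 164.0625
Contribution of purple-flowered: (223 − 210.9375)² / 210.9375 = 0.6898

0.690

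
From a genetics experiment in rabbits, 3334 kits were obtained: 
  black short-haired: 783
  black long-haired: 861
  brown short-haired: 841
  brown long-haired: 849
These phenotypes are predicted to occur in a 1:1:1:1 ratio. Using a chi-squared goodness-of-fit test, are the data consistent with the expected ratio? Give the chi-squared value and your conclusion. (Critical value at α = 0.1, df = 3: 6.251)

Under the 1:1:1:1 hypothesis (Σ ratio = 4, N = 3334):
  black short-haired: 3334 × 1/4 = 833.5
  black long-haired: 3334 × 1/4 = 833.5
  brown short-haired: 3334 × 1/4 = 833.5
  brown long-haired: 3334 × 1/4 = 833.5
χ² = Σ (O − E)² / E
  black short-haired: (783 − 833.5)² / 833.5 = 3.0597
  black long-haired: (861 − 833.5)² / 833.5 = 0.9073
  brown short-haired: (841 − 833.5)² / 833.5 = 0.0675
  brown long-haired: (849 − 833.5)² / 833.5 = 0.2882
χ² = 3.0597 + 0.9073 + 0.0675 + 0.2882 = 4.3227 ≈ 4.323
Degrees of freedom = 4 − 1 = 3; critical value at α = 0.1 is 6.251.
Since 4.323 < 6.251, we fail to reject the null hypothesis — the data are consistent with the 1:1:1:1 ratio.

4.323; consistent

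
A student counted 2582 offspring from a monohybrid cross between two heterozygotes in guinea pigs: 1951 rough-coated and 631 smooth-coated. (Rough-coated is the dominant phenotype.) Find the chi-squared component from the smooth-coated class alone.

0.326

For a monohybrid cross between heterozygotes with complete dominance, the expected phenotypic ratio is 3:1.
Total ratio parts = 4. Expected numbers out of 2582:
  rough-coated: 2582 × 3/4 = 1936.5
  smooth-coated: 2582 × 1/4 = 645.5
Contribution of smooth-coated: (631 − 645.5)² / 645.5 = 0.3257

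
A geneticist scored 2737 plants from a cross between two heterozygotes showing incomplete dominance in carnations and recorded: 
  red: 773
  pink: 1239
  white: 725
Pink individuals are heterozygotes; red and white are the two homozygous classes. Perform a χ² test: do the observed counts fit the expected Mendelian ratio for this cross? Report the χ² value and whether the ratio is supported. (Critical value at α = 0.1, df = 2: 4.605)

26.193; not consistent

With incomplete dominance, a heterozygote × heterozygote cross gives a 1:2:1 phenotypic ratio.
The 1:2:1 ratio has 4 parts, so with N = 2737 the expected counts are:
  red: 2737 × 1/4 = 684.25
  pink: 2737 × 2/4 = 1368.5
  white: 2737 × 1/4 = 684.25
χ² = Σ (O − E)² / E
  red: (773 − 684.25)² / 684.25 = 11.5112
  pink: (1239 − 1368.5)² / 1368.5 = 12.2545
  white: (725 − 684.25)² / 684.25 = 2.4268
χ² = 11.5112 + 12.2545 + 2.4268 = 26.1925 ≈ 26.193
Degrees of freedom = 3 − 1 = 2; critical value at α = 0.1 is 4.605.
Since 26.193 > 4.605, we reject the null hypothesis — the data do not fit the 1:2:1 ratio.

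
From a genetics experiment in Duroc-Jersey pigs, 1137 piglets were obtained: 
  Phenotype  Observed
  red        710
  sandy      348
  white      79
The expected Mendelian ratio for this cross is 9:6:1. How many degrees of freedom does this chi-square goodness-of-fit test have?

2

A goodness-of-fit test with 3 phenotype classes has df = 3 − 1 = 2.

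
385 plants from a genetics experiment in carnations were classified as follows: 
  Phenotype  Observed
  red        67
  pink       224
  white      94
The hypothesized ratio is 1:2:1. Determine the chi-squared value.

Expected counts for N = 385 under a 1:2:1 ratio (total parts = 4):
  red: 385 × 1/4 = 96.25
  pink: 385 × 2/4 = 192.5
  white: 385 × 1/4 = 96.25
χ² = Σ (O − E)² / E
  red: (67 − 96.25)² / 96.25 = 8.8890
  pink: (224 − 192.5)² / 192.5 = 5.1545
  white: (94 − 96.25)² / 96.25 = 0.0526
χ² = 8.8890 + 5.1545 + 0.0526 = 14.0961 ≈ 14.096

14.096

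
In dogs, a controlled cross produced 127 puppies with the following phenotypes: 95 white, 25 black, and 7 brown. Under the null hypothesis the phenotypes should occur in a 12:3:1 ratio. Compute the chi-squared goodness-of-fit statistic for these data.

Under the 12:3:1 hypothesis (Σ ratio = 16, N = 127):
  white: 127 × 12/16 = 95.25
  black: 127 × 3/16 = 23.8125
  brown: 127 × 1/16 = 7.9375
χ² = Σ (O − E)² / E
  white: (95 − 95.25)² / 95.25 = 0.0007
  black: (25 − 23.8125)² / 23.8125 = 0.0592
  brown: (7 − 7.9375)² / 7.9375 = 0.1107
χ² = 0.0007 + 0.0592 + 0.1107 = 0.1706 ≈ 0.171

0.171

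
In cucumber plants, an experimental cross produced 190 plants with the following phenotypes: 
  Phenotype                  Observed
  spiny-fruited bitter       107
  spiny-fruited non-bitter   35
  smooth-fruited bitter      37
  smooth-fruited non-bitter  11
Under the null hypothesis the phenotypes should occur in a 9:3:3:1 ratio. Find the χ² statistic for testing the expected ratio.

0.129

Total ratio parts = 16. Expected numbers out of 190:
  spiny-fruited bitter: 190 × 9/16 = 106.875
  spiny-fruited non-bitter: 190 × 3/16 = 35.625
  smooth-fruited bitter: 190 × 3/16 = 35.625
  smooth-fruited non-bitter: 190 × 1/16 = 11.875
χ² = Σ (O − E)² / E
  spiny-fruited bitter: (107 − 106.875)² / 106.875 = 0.0001
  spiny-fruited non-bitter: (35 − 35.625)² / 35.625 = 0.0110
  smooth-fruited bitter: (37 − 35.625)² / 35.625 = 0.0531
  smooth-fruited non-bitter: (11 − 11.875)² / 11.875 = 0.0645
χ² = 0.0001 + 0.0110 + 0.0531 + 0.0645 = 0.1287 ≈ 0.129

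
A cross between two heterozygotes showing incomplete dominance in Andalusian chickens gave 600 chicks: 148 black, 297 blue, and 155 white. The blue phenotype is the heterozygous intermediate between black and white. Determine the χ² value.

With incomplete dominance, a heterozygote × heterozygote cross gives a 1:2:1 phenotypic ratio.
The 1:2:1 ratio has 4 parts, so with N = 600 the expected counts are:
  black: 600 × 1/4 = 150
  blue: 600 × 2/4 = 300
  white: 600 × 1/4 = 150
χ² = Σ (O − E)² / E
  black: (148 − 150)² / 150 = 0.0267
  blue: (297 − 300)² / 300 = 0.0300
  white: (155 − 150)² / 150 = 0.1667
χ² = 0.0267 + 0.0300 + 0.1667 = 0.2234 ≈ 0.223

0.223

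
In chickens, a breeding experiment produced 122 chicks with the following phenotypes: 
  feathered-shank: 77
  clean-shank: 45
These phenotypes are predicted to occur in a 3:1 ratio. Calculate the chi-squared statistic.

9.191

Total ratio parts = 4. Expected numbers out of 122:
  feathered-shank: 122 × 3/4 = 91.5
  clean-shank: 122 × 1/4 = 30.5
χ² = Σ (O − E)² / E
  feathered-shank: (77 − 91.5)² / 91.5 = 2.2978
  clean-shank: (45 − 30.5)² / 30.5 = 6.8934
χ² = 2.2978 + 6.8934 = 9.1912 ≈ 9.191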